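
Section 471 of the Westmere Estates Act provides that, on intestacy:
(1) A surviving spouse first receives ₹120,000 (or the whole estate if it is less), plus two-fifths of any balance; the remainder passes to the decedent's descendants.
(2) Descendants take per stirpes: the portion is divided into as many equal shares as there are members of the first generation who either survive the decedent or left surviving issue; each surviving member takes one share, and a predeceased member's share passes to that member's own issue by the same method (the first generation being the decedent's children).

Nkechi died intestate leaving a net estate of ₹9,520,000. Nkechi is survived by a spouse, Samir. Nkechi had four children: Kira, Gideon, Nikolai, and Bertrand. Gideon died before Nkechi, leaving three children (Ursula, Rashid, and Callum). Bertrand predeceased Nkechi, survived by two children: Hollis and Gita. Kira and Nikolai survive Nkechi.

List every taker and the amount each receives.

Samir: ₹3,880,000; Kira: ₹1,410,000; Ursula: ₹470,000; Rashid: ₹470,000; Callum: ₹470,000; Nikolai: ₹1,410,000; Hollis: ₹705,000; Gita: ₹705,000

Samir first takes ₹120,000, leaving a balance of ₹9,400,000. Samir then takes two-fifths of the balance (₹3,760,000), for a total of ₹3,880,000. The remaining ₹5,640,000 passes to the descendants.
The descendants' portion (₹5,640,000) is divided into 4 shares of ₹1,410,000: Kira and Nikolai each take ₹1,410,000; Gideon's ₹1,410,000 share passes to Gideon's issue; Bertrand's ₹1,410,000 share passes to Bertrand's issue.
Gideon's share (₹1,410,000) is divided into 3 shares of ₹470,000: Ursula, Rashid, and Callum each take ₹470,000.
Bertrand's share (₹1,410,000) is divided into 2 shares of ₹705,000: Hollis and Gita each take ₹705,000.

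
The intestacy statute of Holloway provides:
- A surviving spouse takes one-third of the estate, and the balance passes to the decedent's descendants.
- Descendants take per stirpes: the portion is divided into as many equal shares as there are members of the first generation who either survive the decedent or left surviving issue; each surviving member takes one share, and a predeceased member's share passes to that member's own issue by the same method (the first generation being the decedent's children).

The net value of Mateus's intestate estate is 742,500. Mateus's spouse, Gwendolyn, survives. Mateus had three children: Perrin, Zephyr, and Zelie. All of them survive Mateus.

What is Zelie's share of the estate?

Zelie receives 165,000.

Gwendolyn takes one-third of 742,500 = 247,500. The remaining 495,000 passes to the descendants.
The descendants' portion (495,000) is divided into 3 shares of 165,000: Perrin, Zephyr, and Zelie each take 165,000.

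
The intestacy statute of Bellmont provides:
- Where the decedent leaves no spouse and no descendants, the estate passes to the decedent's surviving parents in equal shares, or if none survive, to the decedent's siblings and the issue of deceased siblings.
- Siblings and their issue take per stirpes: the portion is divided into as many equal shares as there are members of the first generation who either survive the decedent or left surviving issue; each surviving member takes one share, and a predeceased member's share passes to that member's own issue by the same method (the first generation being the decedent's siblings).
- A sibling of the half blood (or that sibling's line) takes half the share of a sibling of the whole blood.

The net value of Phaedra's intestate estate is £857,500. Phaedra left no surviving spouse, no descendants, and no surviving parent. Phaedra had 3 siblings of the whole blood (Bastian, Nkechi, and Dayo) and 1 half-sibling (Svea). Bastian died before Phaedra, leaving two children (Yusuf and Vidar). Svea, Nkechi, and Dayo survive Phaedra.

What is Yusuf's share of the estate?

The entire £857,500 passes to the siblings and their issue.
Counting each half-blood sibling's line as half a unit, there are 7/2 units in £857,500, so one unit is £245,000. Whole-blood lines (Bastian, Nkechi, and Dayo) take £245,000 each; half-blood lines (Svea) take £122,500 each.
Bastian's share (£245,000) is divided into 2 shares of £122,500: Yusuf and Vidar each take £122,500.

Yusuf receives £122,500.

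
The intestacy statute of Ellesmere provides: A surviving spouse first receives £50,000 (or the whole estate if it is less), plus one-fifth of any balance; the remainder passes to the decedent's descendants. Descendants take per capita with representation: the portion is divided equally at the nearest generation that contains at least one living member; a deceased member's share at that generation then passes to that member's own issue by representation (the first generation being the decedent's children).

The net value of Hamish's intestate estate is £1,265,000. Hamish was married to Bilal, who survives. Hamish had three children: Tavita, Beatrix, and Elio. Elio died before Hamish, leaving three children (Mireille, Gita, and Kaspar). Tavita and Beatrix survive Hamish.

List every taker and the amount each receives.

Bilal first takes £50,000, leaving a balance of £1,215,000. Bilal then takes one-fifth of the balance (£243,000), for a total of £293,000. The remaining £972,000 passes to the descendants.
The descendants' portion (£972,000) is divided into 3 shares of £324,000: Tavita and Beatrix each take £324,000; Elio's £324,000 share passes to Elio's issue.
Elio's share (£324,000) is divided into 3 shares of £108,000: Mireille, Gita, and Kaspar each take £108,000.

Bilal: £293,000; Tavita: £324,000; Beatrix: £324,000; Mireille: £108,000; Gita: £108,000; Kaspar: £108,000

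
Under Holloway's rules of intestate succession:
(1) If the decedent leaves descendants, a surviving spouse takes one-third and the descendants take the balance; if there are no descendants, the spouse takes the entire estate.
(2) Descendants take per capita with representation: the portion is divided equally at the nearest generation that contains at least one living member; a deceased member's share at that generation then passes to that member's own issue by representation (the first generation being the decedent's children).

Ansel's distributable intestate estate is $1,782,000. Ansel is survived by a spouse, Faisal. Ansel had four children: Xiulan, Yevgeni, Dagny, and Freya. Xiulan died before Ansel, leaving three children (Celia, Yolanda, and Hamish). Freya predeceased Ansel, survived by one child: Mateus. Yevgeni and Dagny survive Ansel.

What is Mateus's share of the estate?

Mateus receives $297,000.

Faisal takes one-third of $1,782,000 = $594,000. The remaining $1,188,000 passes to the descendants.
The descendants' portion ($1,188,000) is divided into 4 shares of $297,000: Yevgeni and Dagny each take $297,000; Xiulan's $297,000 share passes to Xiulan's issue; Freya's $297,000 share passes to Freya's issue.
Xiulan's share ($297,000) is divided into 3 shares of $99,000: Celia, Yolanda, and Hamish each take $99,000.
Freya's share ($297,000) passes entirely to Mateus.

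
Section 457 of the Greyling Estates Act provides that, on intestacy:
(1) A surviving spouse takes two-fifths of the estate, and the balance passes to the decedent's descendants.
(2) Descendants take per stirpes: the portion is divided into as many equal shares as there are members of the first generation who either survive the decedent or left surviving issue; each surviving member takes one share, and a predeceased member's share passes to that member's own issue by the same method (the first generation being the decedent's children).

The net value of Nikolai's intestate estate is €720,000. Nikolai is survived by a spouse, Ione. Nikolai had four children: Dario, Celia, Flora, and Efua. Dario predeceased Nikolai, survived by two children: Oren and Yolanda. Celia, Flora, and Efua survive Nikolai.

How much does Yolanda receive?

Yolanda receives €54,000.

Ione takes two-fifths of €720,000 = €288,000. The remaining €432,000 passes to the descendants.
The descendants' portion (€432,000) is divided into 4 shares of €108,000: Celia, Flora, and Efua each take €108,000; Dario's €108,000 share passes to Dario's issue.
Dario's share (€108,000) is divided into 2 shares of €54,000: Oren and Yolanda each take €54,000.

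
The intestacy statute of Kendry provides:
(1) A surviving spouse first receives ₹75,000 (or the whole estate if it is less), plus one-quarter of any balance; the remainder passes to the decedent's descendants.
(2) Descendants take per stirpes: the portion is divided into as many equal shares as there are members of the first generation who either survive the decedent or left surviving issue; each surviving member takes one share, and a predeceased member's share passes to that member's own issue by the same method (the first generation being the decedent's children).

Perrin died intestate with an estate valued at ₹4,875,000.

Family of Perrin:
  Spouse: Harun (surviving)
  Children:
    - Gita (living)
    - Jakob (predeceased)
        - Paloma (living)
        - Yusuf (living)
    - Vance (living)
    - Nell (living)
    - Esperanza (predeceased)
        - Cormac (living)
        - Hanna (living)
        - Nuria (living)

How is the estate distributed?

Harun first takes ₹75,000, leaving a balance of ₹4,800,000. Harun then takes one-quarter of the balance (₹1,200,000), for a total of ₹1,275,000. The remaining ₹3,600,000 passes to the descendants.
The descendants' portion (₹3,600,000) is divided into 5 shares of ₹720,000: Gita, Vance, and Nell each take ₹720,000; Jakob's ₹720,000 share passes to Jakob's issue; Esperanza's ₹720,000 share passes to Esperanza's issue.
Jakob's share (₹720,000) is divided into 2 shares of ₹360,000: Paloma and Yusuf each take ₹360,000.
Esperanza's share (₹720,000) is divided into 3 shares of ₹240,000: Cormac, Hanna, and Nuria each take ₹240,000.

Harun: ₹1,275,000; Gita: ₹720,000; Paloma: ₹360,000; Yusuf: ₹360,000; Vance: ₹720,000; Nell: ₹720,000; Cormac: ₹240,000; Hanna: ₹240,000; Nuria: ₹240,000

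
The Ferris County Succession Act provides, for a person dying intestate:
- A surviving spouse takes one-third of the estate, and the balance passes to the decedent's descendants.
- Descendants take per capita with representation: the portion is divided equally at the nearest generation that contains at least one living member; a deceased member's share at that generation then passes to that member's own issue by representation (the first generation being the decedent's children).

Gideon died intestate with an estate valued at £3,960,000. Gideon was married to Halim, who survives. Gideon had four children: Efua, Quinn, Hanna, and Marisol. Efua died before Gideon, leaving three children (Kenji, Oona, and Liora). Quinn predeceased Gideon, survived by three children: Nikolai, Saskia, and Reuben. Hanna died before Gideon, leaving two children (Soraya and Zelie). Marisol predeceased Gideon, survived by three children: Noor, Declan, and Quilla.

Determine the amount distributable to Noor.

Halim takes one-third of £3,960,000 = £1,320,000. The remaining £2,640,000 passes to the descendants.
No child survives, so the initial division is made at the grandchildren's generation.
The descendants' portion (£2,640,000) is divided into 11 shares of £240,000: Kenji, Oona, Liora, Nikolai, Saskia, Reuben, Soraya, Zelie, Noor, Declan, and Quilla each take £240,000.

Noor receives £240,000.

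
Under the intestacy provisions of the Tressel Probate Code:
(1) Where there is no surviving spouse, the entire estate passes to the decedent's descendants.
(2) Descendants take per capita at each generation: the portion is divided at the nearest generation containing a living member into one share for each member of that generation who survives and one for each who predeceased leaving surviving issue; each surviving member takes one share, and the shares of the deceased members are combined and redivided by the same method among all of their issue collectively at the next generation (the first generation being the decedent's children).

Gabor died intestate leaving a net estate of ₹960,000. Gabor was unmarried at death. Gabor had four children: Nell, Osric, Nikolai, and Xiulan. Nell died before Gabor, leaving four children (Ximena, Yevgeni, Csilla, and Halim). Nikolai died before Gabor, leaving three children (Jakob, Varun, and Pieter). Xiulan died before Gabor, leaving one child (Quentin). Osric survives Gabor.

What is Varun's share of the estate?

Varun receives ₹90,000.

The entire ₹960,000 passes to the descendants.
That amount (₹960,000) is divided at the children's generation into 4 shares of ₹240,000. Osric takes ₹240,000. The 3 shares of the deceased (Nell, Nikolai, and Xiulan) are combined into a pool of ₹720,000.
That pool (₹720,000) is divided at the grandchildren's generation equally among Ximena, Yevgeni, Csilla, Halim, Jakob, Varun, Pieter, and Quentin: ₹90,000 each.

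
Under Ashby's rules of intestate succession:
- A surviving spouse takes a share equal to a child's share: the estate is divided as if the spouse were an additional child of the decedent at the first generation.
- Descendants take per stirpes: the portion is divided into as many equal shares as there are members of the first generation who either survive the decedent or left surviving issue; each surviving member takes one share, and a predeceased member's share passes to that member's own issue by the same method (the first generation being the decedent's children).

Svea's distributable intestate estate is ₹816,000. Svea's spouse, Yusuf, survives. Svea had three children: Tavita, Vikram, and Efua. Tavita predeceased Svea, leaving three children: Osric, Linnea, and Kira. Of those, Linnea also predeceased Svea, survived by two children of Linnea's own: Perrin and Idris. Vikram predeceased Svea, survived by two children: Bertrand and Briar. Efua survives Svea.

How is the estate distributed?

The spouse counts as an additional share at the children's level, so there are 4 primary shares of ₹204,000. Yusuf takes one such share (₹204,000).
The children's combined portion (₹612,000) is divided into 3 shares of ₹204,000: Efua takes ₹204,000; Tavita's ₹204,000 share passes to Tavita's issue; Vikram's ₹204,000 share passes to Vikram's issue.
Tavita's share (₹204,000) is divided into 3 shares of ₹68,000: Osric and Kira each take ₹68,000; Linnea's ₹68,000 share passes to Linnea's issue.
Linnea's share (₹68,000) is divided into 2 shares of ₹34,000: Perrin and Idris each take ₹34,000.
Vikram's share (₹204,000) is divided into 2 shares of ₹102,000: Bertrand and Briar each take ₹102,000.

Yusuf: ₹204,000; Osric: ₹68,000; Perrin: ₹34,000; Idris: ₹34,000; Kira: ₹68,000; Bertrand: ₹102,000; Briar: ₹102,000; Efua: ₹204,000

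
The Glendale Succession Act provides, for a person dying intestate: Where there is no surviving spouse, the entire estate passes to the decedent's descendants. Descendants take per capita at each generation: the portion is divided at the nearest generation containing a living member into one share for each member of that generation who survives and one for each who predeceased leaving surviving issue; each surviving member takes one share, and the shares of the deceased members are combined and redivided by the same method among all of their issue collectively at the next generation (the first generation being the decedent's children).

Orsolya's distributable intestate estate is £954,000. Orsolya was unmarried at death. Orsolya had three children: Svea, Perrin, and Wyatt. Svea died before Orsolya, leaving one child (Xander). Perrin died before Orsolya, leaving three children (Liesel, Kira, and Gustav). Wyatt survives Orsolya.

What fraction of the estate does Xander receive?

The entire £954,000 passes to the descendants.
That amount (£954,000) is divided at the children's generation into 3 shares of £318,000. Wyatt takes £318,000. The 2 shares of the deceased (Svea and Perrin) are combined into a pool of £636,000.
That pool (£636,000) is divided at the grandchildren's generation equally among Xander, Liesel, Kira, and Gustav: £159,000 each.

Xander receives 1/6 of the estate.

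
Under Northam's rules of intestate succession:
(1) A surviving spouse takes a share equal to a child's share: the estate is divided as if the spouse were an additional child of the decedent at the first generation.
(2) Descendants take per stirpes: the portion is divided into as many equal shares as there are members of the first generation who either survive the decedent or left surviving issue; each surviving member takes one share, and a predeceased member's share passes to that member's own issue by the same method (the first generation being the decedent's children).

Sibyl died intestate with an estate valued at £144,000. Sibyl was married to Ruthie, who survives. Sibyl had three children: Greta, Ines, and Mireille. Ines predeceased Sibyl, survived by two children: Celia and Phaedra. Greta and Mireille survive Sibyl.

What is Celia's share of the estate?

The spouse counts as an additional share at the children's level, so there are 4 primary shares of £36,000. Ruthie takes one such share (£36,000).
The children's combined portion (£108,000) is divided into 3 shares of £36,000: Greta and Mireille each take £36,000; Ines's £36,000 share passes to Ines's issue.
Ines's share (£36,000) is divided into 2 shares of £18,000: Celia and Phaedra each take £18,000.

Celia receives £18,000.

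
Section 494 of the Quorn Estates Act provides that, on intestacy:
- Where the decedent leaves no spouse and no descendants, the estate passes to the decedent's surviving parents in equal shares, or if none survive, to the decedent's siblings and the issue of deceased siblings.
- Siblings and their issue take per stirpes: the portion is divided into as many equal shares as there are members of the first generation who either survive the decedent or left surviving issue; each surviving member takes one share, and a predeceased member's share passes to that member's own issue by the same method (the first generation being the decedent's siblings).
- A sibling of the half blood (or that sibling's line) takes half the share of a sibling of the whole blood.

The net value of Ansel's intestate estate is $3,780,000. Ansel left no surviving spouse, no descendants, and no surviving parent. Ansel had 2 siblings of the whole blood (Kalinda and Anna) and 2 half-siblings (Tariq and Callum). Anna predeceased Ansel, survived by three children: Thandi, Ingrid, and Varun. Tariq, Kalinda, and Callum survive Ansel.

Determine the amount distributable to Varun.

Varun receives $420,000.

The entire $3,780,000 passes to the siblings and their issue.
Counting each half-blood sibling's line as half a unit, there are 3 units in $3,780,000, so one unit is $1,260,000. Whole-blood lines (Kalinda and Anna) take $1,260,000 each; half-blood lines (Tariq and Callum) take $630,000 each.
Anna's share ($1,260,000) is divided into 3 shares of $420,000: Thandi, Ingrid, and Varun each take $420,000.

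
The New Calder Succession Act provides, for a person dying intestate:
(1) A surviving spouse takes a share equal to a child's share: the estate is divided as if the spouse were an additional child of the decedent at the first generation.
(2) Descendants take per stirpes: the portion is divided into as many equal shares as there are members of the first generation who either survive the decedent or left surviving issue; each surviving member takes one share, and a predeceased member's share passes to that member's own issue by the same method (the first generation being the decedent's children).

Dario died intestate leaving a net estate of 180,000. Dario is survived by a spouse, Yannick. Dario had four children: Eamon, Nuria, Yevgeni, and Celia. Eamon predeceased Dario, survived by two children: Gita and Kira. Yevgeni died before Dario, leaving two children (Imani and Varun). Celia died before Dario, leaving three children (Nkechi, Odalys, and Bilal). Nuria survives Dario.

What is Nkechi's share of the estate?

The spouse counts as an additional share at the children's level, so there are 5 primary shares of 36,000. Yannick takes one such share (36,000).
The children's combined portion (144,000) is divided into 4 shares of 36,000: Nuria takes 36,000; Eamon's 36,000 share passes to Eamon's issue; Yevgeni's 36,000 share passes to Yevgeni's issue; Celia's 36,000 share passes to Celia's issue.
Eamon's share (36,000) is divided into 2 shares of 18,000: Gita and Kira each take 18,000.
Yevgeni's share (36,000) is divided into 2 shares of 18,000: Imani and Varun each take 18,000.
Celia's share (36,000) is divided into 3 shares of 12,000: Nkechi, Odalys, and Bilal each take 12,000.

Nkechi receives 12,000.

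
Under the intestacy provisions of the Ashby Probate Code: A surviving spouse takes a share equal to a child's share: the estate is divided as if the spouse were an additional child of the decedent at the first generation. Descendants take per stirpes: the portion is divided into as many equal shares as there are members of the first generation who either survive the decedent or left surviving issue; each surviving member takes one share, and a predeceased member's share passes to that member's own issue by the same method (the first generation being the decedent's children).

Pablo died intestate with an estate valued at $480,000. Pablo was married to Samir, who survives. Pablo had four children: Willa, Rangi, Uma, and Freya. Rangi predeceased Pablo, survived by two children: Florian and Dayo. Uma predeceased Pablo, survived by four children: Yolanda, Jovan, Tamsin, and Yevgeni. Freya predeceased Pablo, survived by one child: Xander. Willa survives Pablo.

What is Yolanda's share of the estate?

Yolanda receives $24,000.

The spouse counts as an additional share at the children's level, so there are 5 primary shares of $96,000. Samir takes one such share ($96,000).
The children's combined portion ($384,000) is divided into 4 shares of $96,000: Willa takes $96,000; Rangi's $96,000 share passes to Rangi's issue; Uma's $96,000 share passes to Uma's issue; Freya's $96,000 share passes to Freya's issue.
Rangi's share ($96,000) is divided into 2 shares of $48,000: Florian and Dayo each take $48,000.
Uma's share ($96,000) is divided into 4 shares of $24,000: Yolanda, Jovan, Tamsin, and Yevgeni each take $24,000.
Freya's share ($96,000) passes entirely to Xander.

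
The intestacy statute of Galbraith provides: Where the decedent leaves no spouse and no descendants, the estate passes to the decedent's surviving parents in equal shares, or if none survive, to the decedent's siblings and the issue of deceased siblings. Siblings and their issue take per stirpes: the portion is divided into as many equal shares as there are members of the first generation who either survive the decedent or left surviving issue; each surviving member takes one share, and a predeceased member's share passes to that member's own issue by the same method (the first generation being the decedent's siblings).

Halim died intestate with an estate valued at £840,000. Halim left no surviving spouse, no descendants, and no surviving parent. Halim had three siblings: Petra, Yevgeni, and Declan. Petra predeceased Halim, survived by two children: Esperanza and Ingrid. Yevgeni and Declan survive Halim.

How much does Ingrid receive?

Ingrid receives £140,000.

The entire £840,000 passes to the siblings and their issue.
That amount (£840,000) is divided into 3 shares of £280,000: Yevgeni and Declan each take £280,000; Petra's £280,000 share passes to Petra's issue.
Petra's share (£280,000) is divided into 2 shares of £140,000: Esperanza and Ingrid each take £140,000.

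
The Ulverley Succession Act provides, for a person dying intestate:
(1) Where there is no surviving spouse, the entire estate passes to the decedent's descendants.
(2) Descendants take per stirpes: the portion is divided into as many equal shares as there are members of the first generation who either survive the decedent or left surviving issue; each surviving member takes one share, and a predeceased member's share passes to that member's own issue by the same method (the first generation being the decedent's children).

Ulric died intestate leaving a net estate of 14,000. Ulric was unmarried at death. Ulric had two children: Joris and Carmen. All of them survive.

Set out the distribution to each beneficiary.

The entire 14,000 passes to the descendants.
That amount (14,000) is divided into 2 shares of 7,000: Joris and Carmen each take 7,000.

Joris: 7,000; Carmen: 7,000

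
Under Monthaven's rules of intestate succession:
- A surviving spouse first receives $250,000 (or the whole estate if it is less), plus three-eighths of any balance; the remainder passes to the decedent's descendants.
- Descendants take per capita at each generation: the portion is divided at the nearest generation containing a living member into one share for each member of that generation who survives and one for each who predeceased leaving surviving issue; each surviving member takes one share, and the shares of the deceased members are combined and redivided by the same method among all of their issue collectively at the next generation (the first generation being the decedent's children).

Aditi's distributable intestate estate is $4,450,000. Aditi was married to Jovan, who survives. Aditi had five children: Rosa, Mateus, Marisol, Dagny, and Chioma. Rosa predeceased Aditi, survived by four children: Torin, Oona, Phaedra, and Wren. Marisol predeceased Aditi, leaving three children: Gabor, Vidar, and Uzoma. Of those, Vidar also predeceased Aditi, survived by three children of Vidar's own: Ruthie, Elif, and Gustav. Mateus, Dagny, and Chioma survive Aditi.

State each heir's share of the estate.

Jovan: $1,825,000; Torin: $150,000; Oona: $150,000; Phaedra: $150,000; Wren: $150,000; Mateus: $525,000; Gabor: $150,000; Ruthie: $50,000; Elif: $50,000; Gustav: $50,000; Uzoma: $150,000; Dagny: $525,000; Chioma: $525,000

Jovan first takes $250,000, leaving a balance of $4,200,000. Jovan then takes three-eighths of the balance ($1,575,000), for a total of $1,825,000. The remaining $2,625,000 passes to the descendants.
The descendants' portion ($2,625,000) is divided at the children's generation into 5 shares of $525,000. Mateus, Dagny, and Chioma each take $525,000. The 2 shares of the deceased (Rosa and Marisol) are combined into a pool of $1,050,000.
That pool ($1,050,000) is divided at the grandchildren's generation into 7 shares of $150,000. Torin, Oona, Phaedra, Wren, Gabor, and Uzoma each take $150,000. The remaining share for the deceased Vidar ($150,000) is carried to the next generation.
That pool ($150,000) is divided at the great-grandchildren's generation equally among Ruthie, Elif, and Gustav: $50,000 each.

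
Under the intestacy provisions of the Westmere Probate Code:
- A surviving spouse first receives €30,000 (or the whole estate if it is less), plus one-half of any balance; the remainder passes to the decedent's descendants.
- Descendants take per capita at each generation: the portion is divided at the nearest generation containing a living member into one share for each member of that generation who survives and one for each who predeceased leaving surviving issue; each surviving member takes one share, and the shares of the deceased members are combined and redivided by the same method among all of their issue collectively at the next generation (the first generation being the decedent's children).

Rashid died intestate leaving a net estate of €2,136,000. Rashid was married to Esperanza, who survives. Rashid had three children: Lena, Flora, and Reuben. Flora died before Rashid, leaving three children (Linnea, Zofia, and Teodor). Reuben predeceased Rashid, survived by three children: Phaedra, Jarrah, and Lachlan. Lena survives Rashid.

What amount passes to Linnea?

Linnea receives €117,000.

Esperanza first takes €30,000, leaving a balance of €2,106,000. Esperanza then takes one-half of the balance (€1,053,000), for a total of €1,083,000. The remaining €1,053,000 passes to the descendants.
The descendants' portion (€1,053,000) is divided at the children's generation into 3 shares of €351,000. Lena takes €351,000. The 2 shares of the deceased (Flora and Reuben) are combined into a pool of €702,000.
That pool (€702,000) is divided at the grandchildren's generation equally among Linnea, Zofia, Teodor, Phaedra, Jarrah, and Lachlan: €117,000 each.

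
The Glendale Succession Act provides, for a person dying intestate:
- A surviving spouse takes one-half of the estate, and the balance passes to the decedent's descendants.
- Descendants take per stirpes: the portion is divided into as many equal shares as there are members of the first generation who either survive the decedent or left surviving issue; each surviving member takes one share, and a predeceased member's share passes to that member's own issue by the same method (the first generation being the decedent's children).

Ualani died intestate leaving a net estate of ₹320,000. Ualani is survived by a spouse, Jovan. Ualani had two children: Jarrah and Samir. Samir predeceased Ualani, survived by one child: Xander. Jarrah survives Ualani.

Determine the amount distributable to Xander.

Xander receives ₹80,000.

Jovan takes one-half of ₹320,000 = ₹160,000. The remaining ₹160,000 passes to the descendants.
The descendants' portion (₹160,000) is divided into 2 shares of ₹80,000: Jarrah takes ₹80,000; Samir's ₹80,000 share passes to Samir's issue.
Samir's share (₹80,000) passes entirely to Xander.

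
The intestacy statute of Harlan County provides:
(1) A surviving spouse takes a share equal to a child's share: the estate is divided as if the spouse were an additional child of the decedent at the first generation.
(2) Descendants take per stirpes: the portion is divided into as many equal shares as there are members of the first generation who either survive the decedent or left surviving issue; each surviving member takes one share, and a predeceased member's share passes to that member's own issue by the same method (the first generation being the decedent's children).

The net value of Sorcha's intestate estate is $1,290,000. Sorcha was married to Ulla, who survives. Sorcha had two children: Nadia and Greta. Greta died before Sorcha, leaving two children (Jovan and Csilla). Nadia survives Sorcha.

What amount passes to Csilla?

Csilla receives $215,000.

The spouse counts as an additional share at the children's level, so there are 3 primary shares of $430,000. Ulla takes one such share ($430,000).
The children's combined portion ($860,000) is divided into 2 shares of $430,000: Nadia takes $430,000; Greta's $430,000 share passes to Greta's issue.
Greta's share ($430,000) is divided into 2 shares of $215,000: Jovan and Csilla each take $215,000.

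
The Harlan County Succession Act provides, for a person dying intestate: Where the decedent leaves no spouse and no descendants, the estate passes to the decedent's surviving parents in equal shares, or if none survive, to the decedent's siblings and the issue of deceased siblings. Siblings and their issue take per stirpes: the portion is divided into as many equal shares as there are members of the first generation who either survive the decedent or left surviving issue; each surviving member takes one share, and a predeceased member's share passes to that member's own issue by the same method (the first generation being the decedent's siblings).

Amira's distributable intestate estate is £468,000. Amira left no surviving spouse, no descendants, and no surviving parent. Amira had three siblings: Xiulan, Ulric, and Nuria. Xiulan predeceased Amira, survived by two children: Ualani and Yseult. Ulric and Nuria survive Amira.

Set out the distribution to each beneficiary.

The entire £468,000 passes to the siblings and their issue.
That amount (£468,000) is divided into 3 shares of £156,000: Ulric and Nuria each take £156,000; Xiulan's £156,000 share passes to Xiulan's issue.
Xiulan's share (£156,000) is divided into 2 shares of £78,000: Ualani and Yseult each take £78,000.

Ualani: £78,000; Yseult: £78,000; Ulric: £156,000; Nuria: £156,000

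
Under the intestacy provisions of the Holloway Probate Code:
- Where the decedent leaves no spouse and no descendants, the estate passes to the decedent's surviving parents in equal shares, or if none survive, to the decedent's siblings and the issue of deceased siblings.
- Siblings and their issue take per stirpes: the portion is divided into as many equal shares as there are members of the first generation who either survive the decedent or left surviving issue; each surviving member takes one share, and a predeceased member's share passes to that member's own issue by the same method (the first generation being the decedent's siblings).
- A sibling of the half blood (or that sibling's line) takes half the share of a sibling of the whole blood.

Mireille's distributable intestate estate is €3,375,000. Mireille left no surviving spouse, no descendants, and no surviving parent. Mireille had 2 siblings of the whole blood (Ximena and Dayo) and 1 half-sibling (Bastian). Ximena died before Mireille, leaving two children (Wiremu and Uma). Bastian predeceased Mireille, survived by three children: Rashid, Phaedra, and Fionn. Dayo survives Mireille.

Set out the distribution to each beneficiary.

Wiremu: €675,000; Uma: €675,000; Dayo: €1,350,000; Rashid: €225,000; Phaedra: €225,000; Fionn: €225,000

The entire €3,375,000 passes to the siblings and their issue.
Counting each half-blood sibling's line as half a unit, there are 5/2 units in €3,375,000, so one unit is €1,350,000. Whole-blood lines (Ximena and Dayo) take €1,350,000 each; half-blood lines (Bastian) take €675,000 each.
Ximena's share (€1,350,000) is divided into 2 shares of €675,000: Wiremu and Uma each take €675,000.
Bastian's share (€675,000) is divided into 3 shares of €225,000: Rashid, Phaedra, and Fionn each take €225,000.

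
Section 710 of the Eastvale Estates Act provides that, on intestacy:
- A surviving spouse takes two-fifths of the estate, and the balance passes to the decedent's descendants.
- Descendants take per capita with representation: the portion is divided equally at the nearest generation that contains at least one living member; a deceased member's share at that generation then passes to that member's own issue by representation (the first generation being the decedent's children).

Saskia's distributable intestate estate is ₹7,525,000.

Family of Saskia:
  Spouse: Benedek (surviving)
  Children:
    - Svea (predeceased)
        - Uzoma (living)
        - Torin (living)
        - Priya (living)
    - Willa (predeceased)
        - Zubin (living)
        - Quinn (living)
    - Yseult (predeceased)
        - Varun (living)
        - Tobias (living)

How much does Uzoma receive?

Uzoma receives ₹645,000.

Benedek takes two-fifths of ₹7,525,000 = ₹3,010,000. The remaining ₹4,515,000 passes to the descendants.
No child survives, so the initial division is made at the grandchildren's generation.
The descendants' portion (₹4,515,000) is divided into 7 shares of ₹645,000: Uzoma, Torin, Priya, Zubin, Quinn, Varun, and Tobias each take ₹645,000.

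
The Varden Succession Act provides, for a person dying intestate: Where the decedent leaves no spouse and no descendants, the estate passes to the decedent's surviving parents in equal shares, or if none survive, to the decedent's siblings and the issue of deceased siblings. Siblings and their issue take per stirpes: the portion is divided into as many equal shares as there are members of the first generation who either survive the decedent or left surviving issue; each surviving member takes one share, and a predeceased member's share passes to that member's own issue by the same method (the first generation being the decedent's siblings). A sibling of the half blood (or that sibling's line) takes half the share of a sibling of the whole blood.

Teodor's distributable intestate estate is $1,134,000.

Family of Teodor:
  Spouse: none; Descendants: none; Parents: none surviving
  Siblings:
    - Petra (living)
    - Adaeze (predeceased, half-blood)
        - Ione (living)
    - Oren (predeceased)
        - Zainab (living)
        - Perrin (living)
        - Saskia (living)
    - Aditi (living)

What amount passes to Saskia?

Saskia receives $108,000.

The entire $1,134,000 passes to the siblings and their issue.
Counting each half-blood sibling's line as half a unit, there are 7/2 units in $1,134,000, so one unit is $324,000. Whole-blood lines (Petra, Oren, and Aditi) take $324,000 each; half-blood lines (Adaeze) take $162,000 each.
Adaeze's share ($162,000) passes entirely to Ione.
Oren's share ($324,000) is divided into 3 shares of $108,000: Zainab, Perrin, and Saskia each take $108,000.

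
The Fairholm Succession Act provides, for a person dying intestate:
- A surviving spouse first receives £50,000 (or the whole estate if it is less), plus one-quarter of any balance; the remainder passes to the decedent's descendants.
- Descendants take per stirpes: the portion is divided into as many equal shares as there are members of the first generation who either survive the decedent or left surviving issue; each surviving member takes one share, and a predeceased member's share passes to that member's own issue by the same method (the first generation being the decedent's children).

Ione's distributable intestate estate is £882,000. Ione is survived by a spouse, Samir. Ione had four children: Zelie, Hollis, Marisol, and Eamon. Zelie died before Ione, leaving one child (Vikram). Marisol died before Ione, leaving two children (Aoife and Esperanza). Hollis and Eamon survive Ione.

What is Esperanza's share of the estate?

Esperanza receives £78,000.

Samir first takes £50,000, leaving a balance of £832,000. Samir then takes one-quarter of the balance (£208,000), for a total of £258,000. The remaining £624,000 passes to the descendants.
The descendants' portion (£624,000) is divided into 4 shares of £156,000: Hollis and Eamon each take £156,000; Zelie's £156,000 share passes to Zelie's issue; Marisol's £156,000 share passes to Marisol's issue.
Zelie's share (£156,000) passes entirely to Vikram.
Marisol's share (£156,000) is divided into 2 shares of £78,000: Aoife and Esperanza each take £78,000.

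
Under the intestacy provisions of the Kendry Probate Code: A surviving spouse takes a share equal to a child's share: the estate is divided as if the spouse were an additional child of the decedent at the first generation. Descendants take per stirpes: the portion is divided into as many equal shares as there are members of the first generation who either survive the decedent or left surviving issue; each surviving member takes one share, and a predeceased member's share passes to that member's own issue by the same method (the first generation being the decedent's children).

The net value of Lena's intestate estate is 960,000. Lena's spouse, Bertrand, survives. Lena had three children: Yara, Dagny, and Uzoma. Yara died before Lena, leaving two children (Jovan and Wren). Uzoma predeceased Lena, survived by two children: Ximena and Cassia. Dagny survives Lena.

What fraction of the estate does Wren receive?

Wren receives 1/8 of the estate.

The spouse counts as an additional share at the children's level, so there are 4 primary shares of 240,000. Bertrand takes one such share (240,000).
The children's combined portion (720,000) is divided into 3 shares of 240,000: Dagny takes 240,000; Yara's 240,000 share passes to Yara's issue; Uzoma's 240,000 share passes to Uzoma's issue.
Yara's share (240,000) is divided into 2 shares of 120,000: Jovan and Wren each take 120,000.
Uzoma's share (240,000) is divided into 2 shares of 120,000: Ximena and Cassia each take 120,000.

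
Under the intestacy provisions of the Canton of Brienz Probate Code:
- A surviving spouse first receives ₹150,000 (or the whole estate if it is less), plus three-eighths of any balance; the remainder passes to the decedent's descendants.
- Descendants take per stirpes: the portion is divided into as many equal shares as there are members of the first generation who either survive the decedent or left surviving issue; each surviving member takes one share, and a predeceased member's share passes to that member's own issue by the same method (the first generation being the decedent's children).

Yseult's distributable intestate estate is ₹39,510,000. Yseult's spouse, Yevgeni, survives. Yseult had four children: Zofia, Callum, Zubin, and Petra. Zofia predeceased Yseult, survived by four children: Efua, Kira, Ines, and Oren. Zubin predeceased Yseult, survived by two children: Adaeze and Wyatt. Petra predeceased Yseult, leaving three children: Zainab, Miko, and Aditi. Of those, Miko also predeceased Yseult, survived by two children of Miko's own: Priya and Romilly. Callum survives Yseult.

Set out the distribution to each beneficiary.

Yevgeni first takes ₹150,000, leaving a balance of ₹39,360,000. Yevgeni then takes three-eighths of the balance (₹14,760,000), for a total of ₹14,910,000. The remaining ₹24,600,000 passes to the descendants.
The descendants' portion (₹24,600,000) is divided into 4 shares of ₹6,150,000: Callum takes ₹6,150,000; Zofia's ₹6,150,000 share passes to Zofia's issue; Zubin's ₹6,150,000 share passes to Zubin's issue; Petra's ₹6,150,000 share passes to Petra's issue.
Zofia's share (₹6,150,000) is divided into 4 shares of ₹1,537,500: Efua, Kira, Ines, and Oren each take ₹1,537,500.
Zubin's share (₹6,150,000) is divided into 2 shares of ₹3,075,000: Adaeze and Wyatt each take ₹3,075,000.
Petra's share (₹6,150,000) is divided into 3 shares of ₹2,050,000: Zainab and Aditi each take ₹2,050,000; Miko's ₹2,050,000 share passes to Miko's issue.
Miko's share (₹2,050,000) is divided into 2 shares of ₹1,025,000: Priya and Romilly each take ₹1,025,000.

Yevgeni: ₹14,910,000; Efua: ₹1,537,500; Kira: ₹1,537,500; Ines: ₹1,537,500; Oren: ₹1,537,500; Callum: ₹6,150,000; Adaeze: ₹3,075,000; Wyatt: ₹3,075,000; Zainab: ₹2,050,000; Priya: ₹1,025,000; Romilly: ₹1,025,000; Aditi: ₹2,050,000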